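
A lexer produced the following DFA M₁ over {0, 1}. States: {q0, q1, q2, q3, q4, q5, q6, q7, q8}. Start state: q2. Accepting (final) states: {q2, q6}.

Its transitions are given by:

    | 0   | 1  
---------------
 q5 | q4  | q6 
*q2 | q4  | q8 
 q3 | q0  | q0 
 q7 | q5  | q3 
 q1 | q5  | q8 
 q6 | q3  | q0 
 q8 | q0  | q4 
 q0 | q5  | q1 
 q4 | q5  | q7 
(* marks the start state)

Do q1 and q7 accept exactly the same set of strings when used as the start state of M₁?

Yes

P0 = {q2,q6} | {q0,q1,q3,q4,q5,q7,q8}.
On input 1, block {q0,q1,q3,q4,q5,q7,q8} splits into {q0,q1,q3,q4,q7,q8} and {q5}.
Split {q0,q1,q3,q4,q7,q8} by δ(·,0) → {q0,q1,q4,q7} and {q3,q8}.
On input 0, block {q2,q6} splits into {q2} and {q6}.
Refine {q0,q1,q4,q7} on symbol 1: members go to different blocks, giving {q0,q4} and {q1,q7}.
No further refinement is possible. Final partition (6 blocks): {q2} | {q0,q4} | {q5} | {q3,q8} | {q6} | {q1,q7}.
q1 and q7 lie in the same block of the stable partition, so they are equivalent — no string distinguishes them.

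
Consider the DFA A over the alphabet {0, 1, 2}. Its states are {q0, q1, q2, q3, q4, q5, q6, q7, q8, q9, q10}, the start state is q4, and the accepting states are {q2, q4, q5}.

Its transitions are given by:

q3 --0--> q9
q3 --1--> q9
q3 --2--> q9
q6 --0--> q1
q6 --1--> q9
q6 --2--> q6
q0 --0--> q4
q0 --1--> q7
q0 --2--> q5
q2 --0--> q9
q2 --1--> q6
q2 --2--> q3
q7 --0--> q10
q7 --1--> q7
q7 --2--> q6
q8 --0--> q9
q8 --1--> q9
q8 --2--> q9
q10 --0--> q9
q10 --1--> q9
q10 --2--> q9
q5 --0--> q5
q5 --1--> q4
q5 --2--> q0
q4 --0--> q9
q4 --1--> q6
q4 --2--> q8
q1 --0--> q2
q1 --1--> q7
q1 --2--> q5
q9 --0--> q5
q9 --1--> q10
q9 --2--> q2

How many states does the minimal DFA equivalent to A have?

Start with accepting vs non-accepting: {q2,q4,q5} | {q0,q1,q3,q6,q7,q8,q9,q10}.
Split {q2,q4,q5} by δ(·,0) → {q2,q4} and {q5}.
Split {q0,q1,q3,q6,q7,q8,q9,q10} by δ(·,0) → {q3,q6,q7,q8,q10} and {q0,q1} and {q9}.
Split {q3,q6,q7,q8,q10} by δ(·,0) → {q3,q8,q10} and {q6} and {q7}.
Stable partition: {q2,q4} | {q3,q8,q10} | {q5} | {q0,q1} | {q9} | {q6} | {q7} — 7 equivalence classes.

7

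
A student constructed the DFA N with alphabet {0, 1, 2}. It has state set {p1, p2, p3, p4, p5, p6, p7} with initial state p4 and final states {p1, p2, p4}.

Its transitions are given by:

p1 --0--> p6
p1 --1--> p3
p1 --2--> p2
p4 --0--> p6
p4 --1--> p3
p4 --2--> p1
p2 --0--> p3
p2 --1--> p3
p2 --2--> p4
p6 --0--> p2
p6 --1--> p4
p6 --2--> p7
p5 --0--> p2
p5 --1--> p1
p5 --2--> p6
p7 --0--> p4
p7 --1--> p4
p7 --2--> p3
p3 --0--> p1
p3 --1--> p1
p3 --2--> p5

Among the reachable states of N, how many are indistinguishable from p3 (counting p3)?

Every state is reachable, so we keep all 7.
Start with accepting vs non-accepting: {p1,p2,p4} | {p3,p5,p6,p7}.
No further refinement is possible. Final partition (2 blocks): {p1,p2,p4} | {p3,p5,p6,p7}.
The equivalence class containing p3 is {p3,p5,p6,p7}, of size 4.

4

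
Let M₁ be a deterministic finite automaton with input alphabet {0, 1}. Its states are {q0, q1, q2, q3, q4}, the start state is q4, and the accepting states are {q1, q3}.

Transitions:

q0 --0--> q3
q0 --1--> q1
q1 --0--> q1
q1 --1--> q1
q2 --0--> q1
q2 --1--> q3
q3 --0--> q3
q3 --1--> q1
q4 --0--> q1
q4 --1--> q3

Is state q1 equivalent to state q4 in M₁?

First remove the unreachable states {q0,q2}; 3 states remain.
Initial partition by acceptance: {q1,q3} | {q4}.
No further refinement is possible. Final partition (2 blocks): {q1,q3} | {q4}.
q1 and q4 end up in different blocks, so they are distinguishable. For instance, the string 'ε' is accepted from only q1.

No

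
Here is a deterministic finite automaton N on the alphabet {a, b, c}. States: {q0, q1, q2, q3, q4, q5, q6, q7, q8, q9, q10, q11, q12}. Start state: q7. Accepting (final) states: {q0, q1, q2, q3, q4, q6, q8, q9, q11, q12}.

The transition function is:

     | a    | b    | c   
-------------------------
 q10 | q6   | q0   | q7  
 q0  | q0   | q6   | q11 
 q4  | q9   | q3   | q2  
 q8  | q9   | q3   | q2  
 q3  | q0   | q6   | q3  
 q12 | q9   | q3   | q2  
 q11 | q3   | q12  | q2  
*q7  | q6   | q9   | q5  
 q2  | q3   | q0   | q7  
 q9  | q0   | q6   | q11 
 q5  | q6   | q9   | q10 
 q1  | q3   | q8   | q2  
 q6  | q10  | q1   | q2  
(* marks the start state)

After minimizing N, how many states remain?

7

First remove the unreachable states {q4}; 12 states remain.
Initial partition by acceptance: {q0,q1,q2,q3,q6,q8,q9,q11,q12} | {q5,q7,q10}.
Split {q0,q1,q2,q3,q6,q8,q9,q11,q12} by δ(·,a) → {q0,q1,q2,q3,q8,q9,q11,q12} and {q6}.
On input b, block {q0,q1,q2,q3,q8,q9,q11,q12} splits into {q1,q2,q8,q11,q12} and {q0,q3,q9}.
On input b, block {q1,q2,q8,q11,q12} splits into {q2,q8,q12} and {q1,q11}.
On input c, block {q2,q8,q12} splits into {q8,q12} and {q2}.
Refine {q0,q3,q9} on symbol c: members go to different blocks, giving {q0,q9} and {q3}.
The partition is now stable with 7 blocks: {q8,q12} | {q5,q7,q10} | {q6} | {q0,q9} | {q1,q11} | {q2} | {q3}.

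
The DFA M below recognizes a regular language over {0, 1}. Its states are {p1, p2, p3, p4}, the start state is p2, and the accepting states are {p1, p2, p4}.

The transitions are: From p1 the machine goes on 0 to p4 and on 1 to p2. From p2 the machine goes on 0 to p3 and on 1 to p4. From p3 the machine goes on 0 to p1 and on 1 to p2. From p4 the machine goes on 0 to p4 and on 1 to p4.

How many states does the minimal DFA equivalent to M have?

4

Start with accepting vs non-accepting: {p1,p2,p4} | {p3}.
On input 0, block {p1,p2,p4} splits into {p1,p4} and {p2}.
Refine {p1,p4} on symbol 1: members go to different blocks, giving {p1} and {p4}.
No further refinement is possible. Final partition (4 blocks): {p1} | {p3} | {p2} | {p4}.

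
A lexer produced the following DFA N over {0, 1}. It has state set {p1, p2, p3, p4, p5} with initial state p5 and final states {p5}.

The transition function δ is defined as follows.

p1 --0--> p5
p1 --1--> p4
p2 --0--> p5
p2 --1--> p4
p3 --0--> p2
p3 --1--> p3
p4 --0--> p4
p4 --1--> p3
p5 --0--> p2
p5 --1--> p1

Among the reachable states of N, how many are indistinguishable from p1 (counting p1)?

Start with accepting vs non-accepting: {p5} | {p1,p2,p3,p4}.
Refine {p1,p2,p3,p4} on symbol 0: members go to different blocks, giving {p1,p2} and {p3,p4}.
Refine {p3,p4} on symbol 0: members go to different blocks, giving {p3} and {p4}.
Stable partition: {p5} | {p1,p2} | {p3} | {p4} — 4 equivalence classes.
State p1 belongs to the block {p1,p2}, which has 2 states.

2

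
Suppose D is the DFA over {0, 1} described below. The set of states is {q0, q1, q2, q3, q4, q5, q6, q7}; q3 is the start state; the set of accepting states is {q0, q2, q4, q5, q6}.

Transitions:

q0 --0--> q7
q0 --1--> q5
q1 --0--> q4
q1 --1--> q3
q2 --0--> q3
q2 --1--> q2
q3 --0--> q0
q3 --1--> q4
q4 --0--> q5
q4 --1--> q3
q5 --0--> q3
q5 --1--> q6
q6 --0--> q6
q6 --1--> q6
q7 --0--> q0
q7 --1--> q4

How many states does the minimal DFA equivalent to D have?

First remove the unreachable states {q1,q2}; 6 states remain.
Start with accepting vs non-accepting: {q0,q4,q5,q6} | {q3,q7}.
Refine {q0,q4,q5,q6} on symbol 0: members go to different blocks, giving {q0,q5} and {q4,q6}.
Refine {q0,q5} on symbol 1: members go to different blocks, giving {q0} and {q5}.
Refine {q4,q6} on symbol 0: members go to different blocks, giving {q4} and {q6}.
The partition is now stable with 5 blocks: {q0} | {q3,q7} | {q4} | {q5} | {q6}.

5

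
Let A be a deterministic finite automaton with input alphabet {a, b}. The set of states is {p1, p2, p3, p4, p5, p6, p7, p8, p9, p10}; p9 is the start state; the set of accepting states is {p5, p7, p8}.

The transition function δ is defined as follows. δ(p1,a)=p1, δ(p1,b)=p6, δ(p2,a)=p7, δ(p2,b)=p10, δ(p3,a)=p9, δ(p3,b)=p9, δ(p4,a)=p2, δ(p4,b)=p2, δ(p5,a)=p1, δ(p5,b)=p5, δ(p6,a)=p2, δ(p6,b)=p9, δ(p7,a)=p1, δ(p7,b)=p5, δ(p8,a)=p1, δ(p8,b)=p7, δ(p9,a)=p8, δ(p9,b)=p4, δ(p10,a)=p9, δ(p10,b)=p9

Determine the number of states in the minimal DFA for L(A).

4

States {p3} cannot be reached from the start state, so discard them.
P0 = {p5,p7,p8} | {p1,p2,p4,p6,p9,p10}.
On input a, block {p1,p2,p4,p6,p9,p10} splits into {p1,p4,p6,p10} and {p2,p9}.
Refine {p1,p4,p6,p10} on symbol a: members go to different blocks, giving {p4,p6,p10} and {p1}.
The partition is now stable with 4 blocks: {p5,p7,p8} | {p4,p6,p10} | {p2,p9} | {p1}.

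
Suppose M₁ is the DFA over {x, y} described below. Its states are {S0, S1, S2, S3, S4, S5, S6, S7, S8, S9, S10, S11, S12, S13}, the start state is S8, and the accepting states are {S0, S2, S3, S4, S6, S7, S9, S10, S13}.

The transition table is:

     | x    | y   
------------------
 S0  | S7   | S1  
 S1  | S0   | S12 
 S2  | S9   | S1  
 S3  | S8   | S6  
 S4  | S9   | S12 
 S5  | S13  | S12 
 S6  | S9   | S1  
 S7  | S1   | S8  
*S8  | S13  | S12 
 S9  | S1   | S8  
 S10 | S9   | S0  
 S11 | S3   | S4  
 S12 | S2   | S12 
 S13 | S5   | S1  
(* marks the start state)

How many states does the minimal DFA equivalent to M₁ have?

5

First remove the unreachable states {S3,S4,S6,S10,S11}; 9 states remain.
Start with accepting vs non-accepting: {S0,S2,S7,S9,S13} | {S1,S5,S8,S12}.
Refine {S0,S2,S7,S9,S13} on symbol x: members go to different blocks, giving {S7,S9,S13} and {S0,S2}.
Split {S1,S5,S8,S12} by δ(·,x) → {S1,S12} and {S5,S8}.
Refine {S7,S9,S13} on symbol x: members go to different blocks, giving {S7,S9} and {S13}.
The partition is now stable with 5 blocks: {S7,S9} | {S1,S12} | {S0,S2} | {S5,S8} | {S13}.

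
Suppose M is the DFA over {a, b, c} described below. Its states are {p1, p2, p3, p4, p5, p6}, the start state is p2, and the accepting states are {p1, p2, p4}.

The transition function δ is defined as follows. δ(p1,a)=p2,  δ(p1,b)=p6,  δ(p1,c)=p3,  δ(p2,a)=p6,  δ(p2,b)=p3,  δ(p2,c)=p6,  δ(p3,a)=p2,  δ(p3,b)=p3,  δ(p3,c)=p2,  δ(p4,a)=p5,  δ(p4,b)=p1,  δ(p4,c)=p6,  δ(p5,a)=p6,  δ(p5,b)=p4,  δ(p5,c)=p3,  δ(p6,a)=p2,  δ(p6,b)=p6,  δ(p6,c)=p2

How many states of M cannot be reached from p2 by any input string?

No path from p2 leads to p1, p4, p5; the other 3 states are all reachable.

3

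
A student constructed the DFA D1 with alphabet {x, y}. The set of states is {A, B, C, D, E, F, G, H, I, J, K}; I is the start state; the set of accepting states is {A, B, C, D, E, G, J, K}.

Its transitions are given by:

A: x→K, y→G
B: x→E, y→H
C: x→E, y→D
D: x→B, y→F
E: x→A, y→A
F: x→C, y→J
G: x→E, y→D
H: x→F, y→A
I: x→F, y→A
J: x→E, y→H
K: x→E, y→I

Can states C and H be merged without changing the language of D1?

No

Every state is reachable, so we keep all 11.
P0 = {A,B,C,D,E,G,J,K} | {F,H,I}.
On input y, block {A,B,C,D,E,G,J,K} splits into {A,C,E,G} and {B,D,J,K}.
Split {A,C,E,G} by δ(·,x) → {C,E,G} and {A}.
On input x, block {C,E,G} splits into {C,G} and {E}.
On input x, block {F,H,I} splits into {H,I} and {F}.
On input x, block {B,D,J,K} splits into {B,J,K} and {D}.
No further refinement is possible. Final partition (7 blocks): {C,G} | {H,I} | {B,J,K} | {A} | {E} | {F} | {D}.
C and H end up in different blocks, so they are distinguishable. For instance, the string 'ε' is accepted from only C.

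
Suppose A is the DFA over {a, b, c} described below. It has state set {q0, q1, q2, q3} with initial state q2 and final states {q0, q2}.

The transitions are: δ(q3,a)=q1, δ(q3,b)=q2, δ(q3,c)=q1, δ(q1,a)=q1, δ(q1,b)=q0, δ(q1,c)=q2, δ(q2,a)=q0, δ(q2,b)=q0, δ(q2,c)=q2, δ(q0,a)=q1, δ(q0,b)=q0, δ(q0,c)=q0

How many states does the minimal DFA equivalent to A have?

3

First remove the unreachable states {q3}; 3 states remain.
P0 = {q0,q2} | {q1}.
On input a, block {q0,q2} splits into {q0} and {q2}.
Stable partition: {q0} | {q1} | {q2} — 3 equivalence classes.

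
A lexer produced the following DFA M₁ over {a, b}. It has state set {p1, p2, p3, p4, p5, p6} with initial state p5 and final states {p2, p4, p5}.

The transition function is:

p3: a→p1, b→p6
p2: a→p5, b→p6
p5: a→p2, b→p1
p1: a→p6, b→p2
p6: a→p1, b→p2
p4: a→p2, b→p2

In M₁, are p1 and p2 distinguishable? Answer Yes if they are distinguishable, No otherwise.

Reachable states from the start: {p1,p2,p5,p6}. Unreachable: {p3,p4} — drop them.
Initial partition by acceptance: {p2,p5} | {p1,p6}.
The partition is now stable with 2 blocks: {p2,p5} | {p1,p6}.
p1 and p2 end up in different blocks, so they are distinguishable. For instance, the string 'ε' is accepted from only p2.

Yes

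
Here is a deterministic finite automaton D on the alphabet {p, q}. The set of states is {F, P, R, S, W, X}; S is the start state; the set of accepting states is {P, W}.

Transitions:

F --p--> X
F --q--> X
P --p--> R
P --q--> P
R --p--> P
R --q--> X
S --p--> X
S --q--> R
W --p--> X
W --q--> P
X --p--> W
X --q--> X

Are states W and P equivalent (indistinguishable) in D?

States {F} cannot be reached from the start state, so discard them.
P0 = {P,W} | {R,S,X}.
Refine {R,S,X} on symbol p: members go to different blocks, giving {R,X} and {S}.
Stable partition: {P,W} | {R,X} | {S} — 3 equivalence classes.
W and P lie in the same block of the stable partition, so they are equivalent — no string distinguishes them.

Yes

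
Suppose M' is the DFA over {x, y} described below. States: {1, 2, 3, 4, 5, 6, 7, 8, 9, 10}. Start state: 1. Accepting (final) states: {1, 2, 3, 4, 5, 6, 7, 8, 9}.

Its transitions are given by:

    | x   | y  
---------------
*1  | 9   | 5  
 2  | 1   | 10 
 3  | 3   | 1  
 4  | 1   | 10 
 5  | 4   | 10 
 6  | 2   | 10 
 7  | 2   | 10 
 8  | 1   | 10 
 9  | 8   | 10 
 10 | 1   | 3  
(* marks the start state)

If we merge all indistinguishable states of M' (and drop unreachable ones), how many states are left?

5

States {2,6,7} cannot be reached from the start state, so discard them.
Initial partition by acceptance: {1,3,4,5,8,9} | {10}.
Split {1,3,4,5,8,9} by δ(·,y) → {4,5,8,9} and {1,3}.
Refine {4,5,8,9} on symbol x: members go to different blocks, giving {4,8} and {5,9}.
Refine {1,3} on symbol x: members go to different blocks, giving {1} and {3}.
Stable partition: {4,8} | {10} | {1} | {5,9} | {3} — 5 equivalence classes.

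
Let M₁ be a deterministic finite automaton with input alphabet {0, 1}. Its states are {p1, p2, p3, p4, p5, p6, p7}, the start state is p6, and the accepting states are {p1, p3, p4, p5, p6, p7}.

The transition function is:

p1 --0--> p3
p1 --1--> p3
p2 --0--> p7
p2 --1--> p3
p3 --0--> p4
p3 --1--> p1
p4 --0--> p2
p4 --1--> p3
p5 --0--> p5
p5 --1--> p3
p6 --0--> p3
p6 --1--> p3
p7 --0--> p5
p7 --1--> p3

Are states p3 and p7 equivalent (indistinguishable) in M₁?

No

Every state is reachable, so we keep all 7.
P0 = {p1,p3,p4,p5,p6,p7} | {p2}.
On input 0, block {p1,p3,p4,p5,p6,p7} splits into {p1,p3,p5,p6,p7} and {p4}.
Refine {p1,p3,p5,p6,p7} on symbol 0: members go to different blocks, giving {p1,p5,p6,p7} and {p3}.
Refine {p1,p5,p6,p7} on symbol 0: members go to different blocks, giving {p1,p6} and {p5,p7}.
Stable partition: {p1,p6} | {p2} | {p4} | {p3} | {p5,p7} — 5 equivalence classes.
p3 and p7 end up in different blocks, so they are distinguishable. For instance, the string '00' is accepted from only p7.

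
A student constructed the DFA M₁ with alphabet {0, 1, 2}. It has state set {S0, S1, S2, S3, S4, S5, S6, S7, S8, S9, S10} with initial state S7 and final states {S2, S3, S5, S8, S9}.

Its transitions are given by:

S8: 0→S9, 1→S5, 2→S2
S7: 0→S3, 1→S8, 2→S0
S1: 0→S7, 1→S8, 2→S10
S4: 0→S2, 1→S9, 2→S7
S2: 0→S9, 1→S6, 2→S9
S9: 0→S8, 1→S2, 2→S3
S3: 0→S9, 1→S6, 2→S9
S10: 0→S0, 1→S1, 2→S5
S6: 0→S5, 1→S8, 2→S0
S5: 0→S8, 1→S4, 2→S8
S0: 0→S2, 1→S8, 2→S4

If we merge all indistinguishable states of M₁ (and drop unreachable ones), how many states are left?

3

First remove the unreachable states {S1,S10}; 9 states remain.
Start with accepting vs non-accepting: {S2,S3,S5,S8,S9} | {S0,S4,S6,S7}.
Split {S2,S3,S5,S8,S9} by δ(·,1) → {S2,S3,S5} and {S8,S9}.
The partition is now stable with 3 blocks: {S2,S3,S5} | {S0,S4,S6,S7} | {S8,S9}.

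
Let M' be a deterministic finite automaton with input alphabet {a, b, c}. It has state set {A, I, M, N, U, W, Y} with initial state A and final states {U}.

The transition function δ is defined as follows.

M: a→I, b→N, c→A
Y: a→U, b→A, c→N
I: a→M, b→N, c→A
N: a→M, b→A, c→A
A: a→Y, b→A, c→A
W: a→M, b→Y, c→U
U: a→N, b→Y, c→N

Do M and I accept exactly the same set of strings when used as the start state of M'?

States {W} cannot be reached from the start state, so discard them.
Start with accepting vs non-accepting: {U} | {A,I,M,N,Y}.
Split {A,I,M,N,Y} by δ(·,a) → {A,I,M,N} and {Y}.
Refine {A,I,M,N} on symbol a: members go to different blocks, giving {I,M,N} and {A}.
Split {I,M,N} by δ(·,b) → {I,M} and {N}.
Stable partition: {U} | {I,M} | {Y} | {A} | {N} — 5 equivalence classes.
M and I lie in the same block of the stable partition, so they are equivalent — no string distinguishes them.

Yes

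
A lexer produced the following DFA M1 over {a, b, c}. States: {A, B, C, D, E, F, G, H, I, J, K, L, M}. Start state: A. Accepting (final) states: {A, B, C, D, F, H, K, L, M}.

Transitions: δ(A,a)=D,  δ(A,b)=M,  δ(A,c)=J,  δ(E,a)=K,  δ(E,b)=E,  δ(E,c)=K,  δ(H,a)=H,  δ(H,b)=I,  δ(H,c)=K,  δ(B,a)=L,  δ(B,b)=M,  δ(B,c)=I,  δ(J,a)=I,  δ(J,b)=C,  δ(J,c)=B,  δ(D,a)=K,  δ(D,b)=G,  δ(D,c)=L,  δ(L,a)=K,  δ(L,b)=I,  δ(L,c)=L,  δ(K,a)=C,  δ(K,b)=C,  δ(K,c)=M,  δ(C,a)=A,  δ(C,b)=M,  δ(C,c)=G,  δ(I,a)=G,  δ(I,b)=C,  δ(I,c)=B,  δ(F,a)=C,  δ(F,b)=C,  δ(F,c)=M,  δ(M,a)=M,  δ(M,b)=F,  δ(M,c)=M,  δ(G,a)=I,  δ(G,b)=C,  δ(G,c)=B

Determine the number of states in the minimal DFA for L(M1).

6

States {E,H} cannot be reached from the start state, so discard them.
Initial partition by acceptance: {A,B,C,D,F,K,L,M} | {G,I,J}.
On input b, block {A,B,C,D,F,K,L,M} splits into {A,B,C,F,K,M} and {D,L}.
Refine {A,B,C,F,K,M} on symbol a: members go to different blocks, giving {C,F,K,M} and {A,B}.
Refine {C,F,K,M} on symbol a: members go to different blocks, giving {F,K,M} and {C}.
Split {F,K,M} by δ(·,a) → {F,K} and {M}.
No further refinement is possible. Final partition (6 blocks): {F,K} | {G,I,J} | {D,L} | {A,B} | {C} | {M}.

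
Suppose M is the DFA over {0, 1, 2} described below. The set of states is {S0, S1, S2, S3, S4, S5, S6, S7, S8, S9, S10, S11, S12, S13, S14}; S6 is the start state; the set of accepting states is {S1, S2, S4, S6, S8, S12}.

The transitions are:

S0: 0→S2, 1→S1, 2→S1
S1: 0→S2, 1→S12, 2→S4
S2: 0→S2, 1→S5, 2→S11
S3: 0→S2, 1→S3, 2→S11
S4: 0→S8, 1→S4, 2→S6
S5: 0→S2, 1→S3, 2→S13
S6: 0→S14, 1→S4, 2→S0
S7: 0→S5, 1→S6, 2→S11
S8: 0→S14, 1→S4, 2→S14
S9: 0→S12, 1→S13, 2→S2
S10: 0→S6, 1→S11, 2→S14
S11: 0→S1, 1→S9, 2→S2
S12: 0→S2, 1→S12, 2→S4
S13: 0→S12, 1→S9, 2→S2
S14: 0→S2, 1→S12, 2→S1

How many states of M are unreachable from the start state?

2

No path from S6 leads to S7, S10; the other 13 states are all reachable.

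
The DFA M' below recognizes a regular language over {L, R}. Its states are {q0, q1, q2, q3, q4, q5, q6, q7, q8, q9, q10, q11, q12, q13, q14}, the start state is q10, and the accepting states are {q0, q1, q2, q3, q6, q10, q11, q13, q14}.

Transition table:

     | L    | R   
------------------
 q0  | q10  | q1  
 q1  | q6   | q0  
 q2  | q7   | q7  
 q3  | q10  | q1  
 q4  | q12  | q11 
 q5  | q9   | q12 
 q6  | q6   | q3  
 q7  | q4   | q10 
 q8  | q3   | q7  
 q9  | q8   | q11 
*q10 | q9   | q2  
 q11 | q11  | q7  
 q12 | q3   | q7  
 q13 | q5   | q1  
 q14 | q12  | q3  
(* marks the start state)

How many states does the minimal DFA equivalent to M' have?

8

First remove the unreachable states {q5,q13,q14}; 12 states remain.
Initial partition by acceptance: {q0,q1,q2,q3,q6,q10,q11} | {q4,q7,q8,q9,q12}.
Refine {q0,q1,q2,q3,q6,q10,q11} on symbol L: members go to different blocks, giving {q0,q1,q3,q6,q11} and {q2,q10}.
Split {q0,q1,q3,q6,q11} by δ(·,L) → {q1,q6,q11} and {q0,q3}.
Split {q1,q6,q11} by δ(·,R) → {q1,q6} and {q11}.
Split {q4,q7,q8,q9,q12} by δ(·,L) → {q4,q7,q9} and {q8,q12}.
Refine {q4,q7,q9} on symbol L: members go to different blocks, giving {q4,q9} and {q7}.
On input L, block {q2,q10} splits into {q2} and {q10}.
No further refinement is possible. Final partition (8 blocks): {q1,q6} | {q4,q9} | {q2} | {q0,q3} | {q11} | {q8,q12} | {q7} | {q10}.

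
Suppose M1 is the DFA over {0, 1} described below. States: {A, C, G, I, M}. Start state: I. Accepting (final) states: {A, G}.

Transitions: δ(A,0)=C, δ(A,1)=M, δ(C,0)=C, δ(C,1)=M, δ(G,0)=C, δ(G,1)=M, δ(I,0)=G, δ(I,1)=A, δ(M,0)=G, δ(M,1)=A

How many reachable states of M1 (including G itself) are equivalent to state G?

2

All states are reachable from the start state.
Initial partition by acceptance: {A,G} | {C,I,M}.
Split {C,I,M} by δ(·,0) → {I,M} and {C}.
No further refinement is possible. Final partition (3 blocks): {A,G} | {I,M} | {C}.
The equivalence class containing G is {A,G}, of size 2.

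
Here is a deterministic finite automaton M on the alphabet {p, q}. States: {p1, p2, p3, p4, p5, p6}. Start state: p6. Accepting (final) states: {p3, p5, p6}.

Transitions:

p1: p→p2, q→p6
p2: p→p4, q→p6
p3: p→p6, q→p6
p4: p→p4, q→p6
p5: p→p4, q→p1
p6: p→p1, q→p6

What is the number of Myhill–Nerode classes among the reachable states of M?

Reachable states from the start: {p1,p2,p4,p6}. Unreachable: {p3,p5} — drop them.
P0 = {p6} | {p1,p2,p4}.
Stable partition: {p6} | {p1,p2,p4} — 2 equivalence classes.

2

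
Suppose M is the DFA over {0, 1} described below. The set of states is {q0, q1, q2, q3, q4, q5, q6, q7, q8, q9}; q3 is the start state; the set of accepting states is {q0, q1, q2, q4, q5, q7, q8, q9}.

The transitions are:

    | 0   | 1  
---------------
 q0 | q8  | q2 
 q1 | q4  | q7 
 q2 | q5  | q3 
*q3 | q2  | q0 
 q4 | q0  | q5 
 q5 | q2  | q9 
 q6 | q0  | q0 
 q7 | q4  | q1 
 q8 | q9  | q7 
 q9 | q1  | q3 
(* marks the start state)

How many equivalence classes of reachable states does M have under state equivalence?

8

Reachable states from the start: {q0,q1,q2,q3,q4,q5,q7,q8,q9}. Unreachable: {q6} — drop them.
Start with accepting vs non-accepting: {q0,q1,q2,q4,q5,q7,q8,q9} | {q3}.
Refine {q0,q1,q2,q4,q5,q7,q8,q9} on symbol 1: members go to different blocks, giving {q0,q1,q4,q5,q7,q8} and {q2,q9}.
On input 0, block {q0,q1,q4,q5,q7,q8} splits into {q0,q1,q4,q7} and {q5,q8}.
On input 0, block {q0,q1,q4,q7} splits into {q1,q4,q7} and {q0}.
On input 0, block {q1,q4,q7} splits into {q1,q7} and {q4}.
Refine {q2,q9} on symbol 0: members go to different blocks, giving {q2} and {q9}.
Refine {q5,q8} on symbol 0: members go to different blocks, giving {q5} and {q8}.
No further refinement is possible. Final partition (8 blocks): {q1,q7} | {q3} | {q2} | {q5} | {q0} | {q4} | {q9} | {q8}.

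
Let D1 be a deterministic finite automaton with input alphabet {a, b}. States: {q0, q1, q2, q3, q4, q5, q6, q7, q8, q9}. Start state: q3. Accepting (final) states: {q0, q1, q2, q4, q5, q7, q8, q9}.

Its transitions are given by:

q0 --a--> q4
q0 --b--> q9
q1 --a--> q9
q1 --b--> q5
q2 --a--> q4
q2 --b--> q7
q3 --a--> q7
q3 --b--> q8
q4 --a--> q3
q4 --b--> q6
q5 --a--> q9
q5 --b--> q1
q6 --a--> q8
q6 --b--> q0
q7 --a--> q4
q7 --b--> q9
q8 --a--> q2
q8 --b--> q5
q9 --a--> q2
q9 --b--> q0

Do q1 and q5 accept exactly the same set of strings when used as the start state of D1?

P0 = {q0,q1,q2,q4,q5,q7,q8,q9} | {q3,q6}.
Refine {q0,q1,q2,q4,q5,q7,q8,q9} on symbol a: members go to different blocks, giving {q0,q1,q2,q5,q7,q8,q9} and {q4}.
Split {q0,q1,q2,q5,q7,q8,q9} by δ(·,a) → {q1,q5,q8,q9} and {q0,q2,q7}.
Split {q1,q5,q8,q9} by δ(·,a) → {q1,q5} and {q8,q9}.
On input a, block {q3,q6} splits into {q3} and {q6}.
On input b, block {q0,q2,q7} splits into {q0,q7} and {q2}.
Refine {q8,q9} on symbol b: members go to different blocks, giving {q8} and {q9}.
No further refinement is possible. Final partition (8 blocks): {q1,q5} | {q3} | {q4} | {q0,q7} | {q8} | {q6} | {q2} | {q9}.
q1 and q5 lie in the same block of the stable partition, so they are equivalent — no string distinguishes them.

Yes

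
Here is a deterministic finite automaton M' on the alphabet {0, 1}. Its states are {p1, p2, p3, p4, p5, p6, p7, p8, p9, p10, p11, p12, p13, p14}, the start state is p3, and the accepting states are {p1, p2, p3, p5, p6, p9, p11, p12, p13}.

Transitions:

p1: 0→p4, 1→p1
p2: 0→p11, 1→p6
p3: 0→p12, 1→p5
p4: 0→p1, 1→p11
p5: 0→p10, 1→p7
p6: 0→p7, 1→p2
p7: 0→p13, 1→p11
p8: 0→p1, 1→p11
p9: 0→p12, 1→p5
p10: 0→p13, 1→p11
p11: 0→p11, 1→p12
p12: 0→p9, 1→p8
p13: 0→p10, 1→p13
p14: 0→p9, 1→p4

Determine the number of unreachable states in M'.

Starting at p3 and following transitions, the reachable set is {p1, p3, p4, p5, p7, p8, p9, p10, p11, p12, p13}. That leaves p2, p6, p14 unreachable — 3 in total.

3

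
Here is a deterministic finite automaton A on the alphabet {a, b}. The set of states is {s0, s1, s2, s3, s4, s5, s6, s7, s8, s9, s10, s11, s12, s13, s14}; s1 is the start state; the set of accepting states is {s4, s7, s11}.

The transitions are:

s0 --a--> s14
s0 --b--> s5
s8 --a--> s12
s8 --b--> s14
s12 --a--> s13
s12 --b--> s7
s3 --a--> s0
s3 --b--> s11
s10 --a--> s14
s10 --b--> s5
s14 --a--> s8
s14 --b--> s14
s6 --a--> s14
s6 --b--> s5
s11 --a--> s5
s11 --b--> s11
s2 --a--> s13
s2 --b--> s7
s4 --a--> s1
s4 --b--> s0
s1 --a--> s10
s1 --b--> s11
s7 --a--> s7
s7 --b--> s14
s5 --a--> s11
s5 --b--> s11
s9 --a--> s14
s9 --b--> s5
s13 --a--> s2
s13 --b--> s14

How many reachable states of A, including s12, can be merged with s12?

2

Reachable states from the start: {s1,s2,s5,s7,s8,s10,s11,s12,s13,s14}. Unreachable: {s0,s3,s4,s6,s9} — drop them.
Start with accepting vs non-accepting: {s7,s11} | {s1,s2,s5,s8,s10,s12,s13,s14}.
Refine {s7,s11} on symbol a: members go to different blocks, giving {s7} and {s11}.
Refine {s1,s2,s5,s8,s10,s12,s13,s14} on symbol a: members go to different blocks, giving {s1,s2,s8,s10,s12,s13,s14} and {s5}.
On input b, block {s1,s2,s8,s10,s12,s13,s14} splits into {s8,s13,s14} and {s2,s12} and {s1} and {s10}.
Split {s8,s13,s14} by δ(·,a) → {s8,s13} and {s14}.
No further refinement is possible. Final partition (8 blocks): {s7} | {s8,s13} | {s11} | {s5} | {s2,s12} | {s1} | {s10} | {s14}.
State s12 belongs to the block {s2,s12}, which has 2 states.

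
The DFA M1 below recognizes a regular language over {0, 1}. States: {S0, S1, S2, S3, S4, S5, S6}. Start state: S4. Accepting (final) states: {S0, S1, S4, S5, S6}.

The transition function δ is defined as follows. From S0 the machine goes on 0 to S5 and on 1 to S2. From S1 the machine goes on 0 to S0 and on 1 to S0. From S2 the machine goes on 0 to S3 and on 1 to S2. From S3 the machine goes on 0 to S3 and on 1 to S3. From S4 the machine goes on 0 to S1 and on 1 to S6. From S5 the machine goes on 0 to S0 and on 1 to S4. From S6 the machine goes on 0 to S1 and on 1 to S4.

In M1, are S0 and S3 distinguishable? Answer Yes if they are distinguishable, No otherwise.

Start with accepting vs non-accepting: {S0,S1,S4,S5,S6} | {S2,S3}.
On input 1, block {S0,S1,S4,S5,S6} splits into {S1,S4,S5,S6} and {S0}.
On input 0, block {S1,S4,S5,S6} splits into {S1,S5} and {S4,S6}.
Refine {S1,S5} on symbol 1: members go to different blocks, giving {S1} and {S5}.
Stable partition: {S1} | {S2,S3} | {S0} | {S4,S6} | {S5} — 5 equivalence classes.
S0 and S3 end up in different blocks, so they are distinguishable. For instance, the string 'ε' is accepted from only S0.

Yes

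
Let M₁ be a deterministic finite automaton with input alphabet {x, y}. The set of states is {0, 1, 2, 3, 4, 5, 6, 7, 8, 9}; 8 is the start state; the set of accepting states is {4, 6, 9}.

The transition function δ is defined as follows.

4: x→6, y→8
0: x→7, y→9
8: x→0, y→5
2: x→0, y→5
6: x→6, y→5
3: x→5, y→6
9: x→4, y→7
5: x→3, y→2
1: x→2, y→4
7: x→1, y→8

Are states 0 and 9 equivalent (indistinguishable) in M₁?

No

Start with accepting vs non-accepting: {4,6,9} | {0,1,2,3,5,7,8}.
Split {0,1,2,3,5,7,8} by δ(·,y) → {2,5,7,8} and {0,1,3}.
Stable partition: {4,6,9} | {2,5,7,8} | {0,1,3} — 3 equivalence classes.
0 and 9 end up in different blocks, so they are distinguishable. For instance, the string 'ε' is accepted from only 9.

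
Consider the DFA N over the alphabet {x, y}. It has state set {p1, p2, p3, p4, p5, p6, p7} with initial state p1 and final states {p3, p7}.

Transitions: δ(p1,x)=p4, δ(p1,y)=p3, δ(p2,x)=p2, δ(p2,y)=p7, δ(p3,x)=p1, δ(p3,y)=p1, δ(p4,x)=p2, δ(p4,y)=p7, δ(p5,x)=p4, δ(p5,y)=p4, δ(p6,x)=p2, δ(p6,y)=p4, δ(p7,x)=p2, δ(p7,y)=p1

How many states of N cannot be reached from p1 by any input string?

2

Starting at p1 and following transitions, the reachable set is {p1, p2, p3, p4, p7}. That leaves p5, p6 unreachable — 2 in total.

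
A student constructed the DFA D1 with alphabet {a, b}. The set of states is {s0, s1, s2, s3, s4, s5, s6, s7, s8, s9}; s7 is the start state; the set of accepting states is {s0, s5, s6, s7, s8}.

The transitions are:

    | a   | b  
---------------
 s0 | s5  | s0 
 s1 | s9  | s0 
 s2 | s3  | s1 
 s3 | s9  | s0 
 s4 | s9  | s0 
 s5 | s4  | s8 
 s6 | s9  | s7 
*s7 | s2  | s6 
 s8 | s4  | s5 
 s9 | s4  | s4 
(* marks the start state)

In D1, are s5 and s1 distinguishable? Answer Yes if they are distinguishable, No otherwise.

All states are reachable from the start state.
Start with accepting vs non-accepting: {s0,s5,s6,s7,s8} | {s1,s2,s3,s4,s9}.
Refine {s0,s5,s6,s7,s8} on symbol a: members go to different blocks, giving {s5,s6,s7,s8} and {s0}.
Refine {s1,s2,s3,s4,s9} on symbol b: members go to different blocks, giving {s1,s3,s4} and {s2,s9}.
On input a, block {s5,s6,s7,s8} splits into {s5,s8} and {s6,s7}.
No further refinement is possible. Final partition (5 blocks): {s5,s8} | {s1,s3,s4} | {s0} | {s2,s9} | {s6,s7}.
s5 and s1 end up in different blocks, so they are distinguishable. For instance, the string 'ε' is accepted from only s5.

Yes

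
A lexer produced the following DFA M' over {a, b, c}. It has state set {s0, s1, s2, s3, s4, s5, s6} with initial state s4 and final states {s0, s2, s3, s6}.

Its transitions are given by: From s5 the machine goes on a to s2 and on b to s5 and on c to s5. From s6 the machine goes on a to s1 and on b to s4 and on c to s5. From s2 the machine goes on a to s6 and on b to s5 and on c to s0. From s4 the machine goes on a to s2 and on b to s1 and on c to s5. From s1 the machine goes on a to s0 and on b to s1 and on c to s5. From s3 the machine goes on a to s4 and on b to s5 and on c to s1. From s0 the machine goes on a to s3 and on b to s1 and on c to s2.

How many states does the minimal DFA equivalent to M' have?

3

All states are reachable from the start state.
P0 = {s0,s2,s3,s6} | {s1,s4,s5}.
On input a, block {s0,s2,s3,s6} splits into {s0,s2} and {s3,s6}.
The partition is now stable with 3 blocks: {s0,s2} | {s1,s4,s5} | {s3,s6}.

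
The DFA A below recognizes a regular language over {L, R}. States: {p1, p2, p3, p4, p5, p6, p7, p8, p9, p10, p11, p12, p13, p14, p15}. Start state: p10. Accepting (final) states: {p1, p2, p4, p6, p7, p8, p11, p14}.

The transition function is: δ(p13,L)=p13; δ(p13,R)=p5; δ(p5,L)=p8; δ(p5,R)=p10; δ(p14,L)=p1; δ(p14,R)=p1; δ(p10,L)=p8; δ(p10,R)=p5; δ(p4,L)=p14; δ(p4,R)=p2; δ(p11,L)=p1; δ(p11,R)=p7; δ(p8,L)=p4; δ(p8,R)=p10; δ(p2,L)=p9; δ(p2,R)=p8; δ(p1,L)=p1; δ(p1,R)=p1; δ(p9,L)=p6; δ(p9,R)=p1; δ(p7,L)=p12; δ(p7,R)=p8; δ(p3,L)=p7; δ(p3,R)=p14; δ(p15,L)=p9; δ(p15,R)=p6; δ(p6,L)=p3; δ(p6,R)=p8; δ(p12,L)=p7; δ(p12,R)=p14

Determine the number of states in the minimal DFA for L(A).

States {p11,p13,p15} cannot be reached from the start state, so discard them.
Initial partition by acceptance: {p1,p2,p4,p6,p7,p8,p14} | {p3,p5,p9,p10,p12}.
Split {p1,p2,p4,p6,p7,p8,p14} by δ(·,L) → {p1,p4,p8,p14} and {p2,p6,p7}.
Split {p1,p4,p8,p14} by δ(·,R) → {p1,p14} and {p4} and {p8}.
Split {p3,p5,p9,p10,p12} by δ(·,L) → {p3,p9,p12} and {p5,p10}.
The partition is now stable with 6 blocks: {p1,p14} | {p3,p9,p12} | {p2,p6,p7} | {p4} | {p8} | {p5,p10}.

6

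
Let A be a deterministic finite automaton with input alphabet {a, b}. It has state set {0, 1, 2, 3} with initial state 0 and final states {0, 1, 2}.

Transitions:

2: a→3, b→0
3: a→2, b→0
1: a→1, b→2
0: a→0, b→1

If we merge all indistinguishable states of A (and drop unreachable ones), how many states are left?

P0 = {0,1,2} | {3}.
Split {0,1,2} by δ(·,a) → {0,1} and {2}.
Refine {0,1} on symbol b: members go to different blocks, giving {0} and {1}.
Stable partition: {0} | {3} | {2} | {1} — 4 equivalence classes.

4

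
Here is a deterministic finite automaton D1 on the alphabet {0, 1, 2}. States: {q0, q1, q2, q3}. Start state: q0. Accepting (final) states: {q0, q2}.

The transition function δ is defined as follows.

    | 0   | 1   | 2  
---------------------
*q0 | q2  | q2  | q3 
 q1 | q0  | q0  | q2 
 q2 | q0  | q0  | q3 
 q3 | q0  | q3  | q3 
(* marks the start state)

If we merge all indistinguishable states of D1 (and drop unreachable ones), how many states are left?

Reachable states from the start: {q0,q2,q3}. Unreachable: {q1} — drop them.
Initial partition by acceptance: {q0,q2} | {q3}.
The partition is now stable with 2 blocks: {q0,q2} | {q3}.

2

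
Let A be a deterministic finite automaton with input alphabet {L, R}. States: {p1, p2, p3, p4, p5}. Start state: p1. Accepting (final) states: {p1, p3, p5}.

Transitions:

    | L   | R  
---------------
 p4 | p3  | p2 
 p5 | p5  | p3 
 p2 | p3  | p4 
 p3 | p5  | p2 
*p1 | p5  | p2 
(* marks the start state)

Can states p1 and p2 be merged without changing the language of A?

Every state is reachable, so we keep all 5.
Initial partition by acceptance: {p1,p3,p5} | {p2,p4}.
Split {p1,p3,p5} by δ(·,R) → {p1,p3} and {p5}.
Stable partition: {p1,p3} | {p2,p4} | {p5} — 3 equivalence classes.
p1 and p2 end up in different blocks, so they are distinguishable. For instance, the string 'ε' is accepted from only p1.

No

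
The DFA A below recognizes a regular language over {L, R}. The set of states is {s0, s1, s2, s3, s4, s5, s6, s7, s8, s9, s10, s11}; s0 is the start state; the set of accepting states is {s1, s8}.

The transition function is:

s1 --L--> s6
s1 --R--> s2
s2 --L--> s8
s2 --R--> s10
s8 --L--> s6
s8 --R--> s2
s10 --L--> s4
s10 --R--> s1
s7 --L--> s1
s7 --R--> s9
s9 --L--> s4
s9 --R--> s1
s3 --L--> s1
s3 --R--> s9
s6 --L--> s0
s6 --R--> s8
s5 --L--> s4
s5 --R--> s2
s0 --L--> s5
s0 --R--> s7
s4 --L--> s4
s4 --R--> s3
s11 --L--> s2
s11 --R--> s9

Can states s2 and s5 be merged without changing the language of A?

No

First remove the unreachable states {s11}; 11 states remain.
Initial partition by acceptance: {s1,s8} | {s0,s2,s3,s4,s5,s6,s7,s9,s10}.
Split {s0,s2,s3,s4,s5,s6,s7,s9,s10} by δ(·,L) → {s0,s4,s5,s6,s9,s10} and {s2,s3,s7}.
Refine {s0,s4,s5,s6,s9,s10} on symbol R: members go to different blocks, giving {s0,s4,s5} and {s6,s9,s10}.
No further refinement is possible. Final partition (4 blocks): {s1,s8} | {s0,s4,s5} | {s2,s3,s7} | {s6,s9,s10}.
s2 and s5 end up in different blocks, so they are distinguishable. For instance, the string 'L' is accepted from only s2.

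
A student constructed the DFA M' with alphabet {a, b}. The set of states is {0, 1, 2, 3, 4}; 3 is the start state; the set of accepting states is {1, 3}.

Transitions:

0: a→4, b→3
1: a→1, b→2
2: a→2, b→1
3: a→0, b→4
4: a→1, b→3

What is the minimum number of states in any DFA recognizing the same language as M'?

All states are reachable from the start state.
Start with accepting vs non-accepting: {1,3} | {0,2,4}.
Refine {1,3} on symbol a: members go to different blocks, giving {1} and {3}.
On input a, block {0,2,4} splits into {0,2} and {4}.
Split {0,2} by δ(·,a) → {0} and {2}.
No further refinement is possible. Final partition (5 blocks): {1} | {0} | {3} | {4} | {2}.

5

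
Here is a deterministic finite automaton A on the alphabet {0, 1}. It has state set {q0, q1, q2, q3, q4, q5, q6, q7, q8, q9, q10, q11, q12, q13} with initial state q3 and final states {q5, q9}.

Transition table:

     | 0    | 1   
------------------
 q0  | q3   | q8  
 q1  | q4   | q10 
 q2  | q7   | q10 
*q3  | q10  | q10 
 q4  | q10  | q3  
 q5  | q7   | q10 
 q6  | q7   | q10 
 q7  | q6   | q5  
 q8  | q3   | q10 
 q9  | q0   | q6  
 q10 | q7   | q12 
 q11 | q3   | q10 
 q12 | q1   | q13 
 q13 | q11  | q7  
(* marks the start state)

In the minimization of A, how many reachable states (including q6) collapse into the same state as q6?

First remove the unreachable states {q0,q2,q8,q9}; 10 states remain.
Start with accepting vs non-accepting: {q5} | {q1,q3,q4,q6,q7,q10,q11,q12,q13}.
Split {q1,q3,q4,q6,q7,q10,q11,q12,q13} by δ(·,1) → {q1,q3,q4,q6,q10,q11,q12,q13} and {q7}.
On input 0, block {q1,q3,q4,q6,q10,q11,q12,q13} splits into {q1,q3,q4,q11,q12,q13} and {q6,q10}.
On input 0, block {q1,q3,q4,q11,q12,q13} splits into {q1,q11,q12,q13} and {q3,q4}.
Refine {q1,q11,q12,q13} on symbol 0: members go to different blocks, giving {q1,q11} and {q12,q13}.
Refine {q6,q10} on symbol 1: members go to different blocks, giving {q6} and {q10}.
On input 1, block {q3,q4} splits into {q3} and {q4}.
On input 0, block {q1,q11} splits into {q1} and {q11}.
Split {q12,q13} by δ(·,0) → {q12} and {q13}.
Stable partition: {q5} | {q1} | {q7} | {q6} | {q3} | {q12} | {q10} | {q4} | {q11} | {q13} — 10 equivalence classes.
State q6 belongs to the block {q6}, which has 1 states.

1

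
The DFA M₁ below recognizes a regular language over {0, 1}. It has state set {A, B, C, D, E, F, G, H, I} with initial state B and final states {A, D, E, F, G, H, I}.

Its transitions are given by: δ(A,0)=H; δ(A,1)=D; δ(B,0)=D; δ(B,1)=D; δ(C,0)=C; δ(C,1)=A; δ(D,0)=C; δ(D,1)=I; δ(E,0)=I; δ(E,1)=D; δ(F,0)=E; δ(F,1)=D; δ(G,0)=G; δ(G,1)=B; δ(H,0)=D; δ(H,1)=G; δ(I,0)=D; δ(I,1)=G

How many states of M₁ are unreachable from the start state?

Starting at B and following transitions, the reachable set is {A, B, C, D, G, H, I}. That leaves E, F unreachable — 2 in total.

2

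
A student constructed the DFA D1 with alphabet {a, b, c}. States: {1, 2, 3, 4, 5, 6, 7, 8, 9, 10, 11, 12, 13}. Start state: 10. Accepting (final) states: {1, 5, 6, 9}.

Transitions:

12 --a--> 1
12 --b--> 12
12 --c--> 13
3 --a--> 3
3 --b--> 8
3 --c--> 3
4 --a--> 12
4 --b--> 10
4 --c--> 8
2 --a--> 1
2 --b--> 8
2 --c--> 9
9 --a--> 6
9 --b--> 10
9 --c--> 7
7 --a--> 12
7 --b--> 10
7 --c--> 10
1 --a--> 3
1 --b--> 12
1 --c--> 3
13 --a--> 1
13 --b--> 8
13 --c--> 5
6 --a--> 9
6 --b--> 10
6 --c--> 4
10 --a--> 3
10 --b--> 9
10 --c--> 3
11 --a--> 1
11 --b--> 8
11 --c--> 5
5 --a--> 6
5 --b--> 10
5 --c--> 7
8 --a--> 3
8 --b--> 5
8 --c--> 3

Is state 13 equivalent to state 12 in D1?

No

Reachable states from the start: {1,3,4,5,6,7,8,9,10,12,13}. Unreachable: {2,11} — drop them.
Initial partition by acceptance: {1,5,6,9} | {3,4,7,8,10,12,13}.
Refine {1,5,6,9} on symbol a: members go to different blocks, giving {5,6,9} and {1}.
Refine {3,4,7,8,10,12,13} on symbol a: members go to different blocks, giving {3,4,7,8,10} and {12,13}.
On input a, block {3,4,7,8,10} splits into {3,8,10} and {4,7}.
On input b, block {3,8,10} splits into {8,10} and {3}.
Refine {12,13} on symbol b: members go to different blocks, giving {12} and {13}.
The partition is now stable with 7 blocks: {5,6,9} | {8,10} | {1} | {12} | {4,7} | {3} | {13}.
13 and 12 end up in different blocks, so they are distinguishable. For instance, the string 'c' is accepted from only 13.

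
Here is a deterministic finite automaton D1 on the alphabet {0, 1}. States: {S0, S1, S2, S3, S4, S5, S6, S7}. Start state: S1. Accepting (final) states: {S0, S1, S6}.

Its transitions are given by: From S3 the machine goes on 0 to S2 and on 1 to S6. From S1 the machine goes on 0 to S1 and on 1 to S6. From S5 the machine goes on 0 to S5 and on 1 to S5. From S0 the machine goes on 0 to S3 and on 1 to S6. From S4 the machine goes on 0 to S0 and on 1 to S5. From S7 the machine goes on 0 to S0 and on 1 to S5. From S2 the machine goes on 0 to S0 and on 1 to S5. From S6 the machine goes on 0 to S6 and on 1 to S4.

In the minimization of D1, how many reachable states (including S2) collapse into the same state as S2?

First remove the unreachable states {S7}; 7 states remain.
Initial partition by acceptance: {S0,S1,S6} | {S2,S3,S4,S5}.
On input 0, block {S0,S1,S6} splits into {S1,S6} and {S0}.
Refine {S1,S6} on symbol 1: members go to different blocks, giving {S1} and {S6}.
Split {S2,S3,S4,S5} by δ(·,0) → {S2,S4} and {S3,S5}.
Refine {S3,S5} on symbol 0: members go to different blocks, giving {S3} and {S5}.
Stable partition: {S1} | {S2,S4} | {S0} | {S6} | {S3} | {S5} — 6 equivalence classes.
State S2 belongs to the block {S2,S4}, which has 2 states.

2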